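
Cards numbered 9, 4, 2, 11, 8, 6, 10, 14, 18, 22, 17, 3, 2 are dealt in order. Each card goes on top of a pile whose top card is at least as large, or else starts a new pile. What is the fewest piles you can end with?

6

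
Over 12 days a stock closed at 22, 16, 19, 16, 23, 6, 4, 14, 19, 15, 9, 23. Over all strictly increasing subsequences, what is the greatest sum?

62

Let S[i] be the best sum of a strictly increasing subsequence ending at i:
i:      1  2  3  4  5  6  7  8  9 10 11 12
a[i]:  22 16 19 16 23  6  4 14 19 15  9 23
S:     22 16 35 16 58  6  4 20 39 35 15 62
Maximum is 62 (e.g. 6 + 14 + 19 + 23).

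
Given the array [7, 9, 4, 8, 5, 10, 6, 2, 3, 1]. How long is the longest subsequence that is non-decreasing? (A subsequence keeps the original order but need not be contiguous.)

3

Track the smallest tail for each achievable length (allowing ties):
7 → extends → [7]
9 → extends → [7, 9]
4 → replaces 7 → [4, 9]
8 → replaces 9 → [4, 8]
5 → replaces 8 → [4, 5]
10 → extends → [4, 5, 10]
6 → replaces 10 → [4, 5, 6]
2 → replaces 4 → [2, 5, 6]
3 → replaces 5 → [2, 3, 6]
1 → replaces 2 → [1, 3, 6]
Three tails, so the longest non-decreasing subsequence has length 3 (e.g. 7, 9, 10).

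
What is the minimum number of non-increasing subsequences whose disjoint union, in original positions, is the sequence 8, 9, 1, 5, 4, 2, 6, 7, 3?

4

Place each on the leftmost legal pile:
8 → new pile 1 (tops now [8])
9 → new pile 2 (tops now [8, 9])
1 → pile 1 (tops now [1, 9])
5 → pile 2 (tops now [1, 5])
4 → pile 2 (tops now [1, 4])
2 → pile 2 (tops now [1, 2])
6 → new pile 3 (tops now [1, 2, 6])
7 → new pile 4 (tops now [1, 2, 6, 7])
3 → pile 3 (tops now [1, 2, 3, 7])
Four piles.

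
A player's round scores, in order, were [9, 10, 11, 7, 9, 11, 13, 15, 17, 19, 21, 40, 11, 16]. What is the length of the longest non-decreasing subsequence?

10

Let dp[i] be the length of the longest such subsequence ending at index i:
i:      1  2  3  4  5  6  7  8  9 10 11 12 13 14
a[i]:   9 10 11  7  9 11 13 15 17 19 21 40 11 16
dp:     1  2  3  1  2  4  5  6  7  8  9 10  5  7
Maximum dp value is 10.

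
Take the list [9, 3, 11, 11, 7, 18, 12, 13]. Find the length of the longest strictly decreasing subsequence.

Negate each value so 'decreasing' becomes 'increasing', then run patience tails on the negated sequence:
-9 → extends → [-9]
-3 → extends → [-9, -3]
-11 → replaces -9 → [-11, -3]
-11 → already a tail → [-11, -3]
-7 → replaces -3 → [-11, -7]
-18 → replaces -11 → [-18, -7]
-12 → replaces -7 → [-18, -12]
-13 → replaces -12 → [-18, -13]
Two tails, so the longest strictly decreasing subsequence of the original has length 2.

2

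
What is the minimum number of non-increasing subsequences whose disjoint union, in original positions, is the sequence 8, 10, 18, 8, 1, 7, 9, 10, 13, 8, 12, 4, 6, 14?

The minimum number of non-increasing subsequences covering a sequence equals the length of its longest strictly increasing subsequence.
LIS length is 6 (e.g. 1, 7, 9, 10, 13, 14), so 6 piles are needed.

6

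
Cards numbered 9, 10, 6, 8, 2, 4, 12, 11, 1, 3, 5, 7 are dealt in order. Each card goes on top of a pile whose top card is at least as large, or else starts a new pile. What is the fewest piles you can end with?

Place each on the leftmost legal pile:
9 → new pile 1 (tops now [9])
10 → new pile 2 (tops now [9, 10])
6 → pile 1 (tops now [6, 10])
8 → pile 2 (tops now [6, 8])
2 → pile 1 (tops now [2, 8])
4 → pile 2 (tops now [2, 4])
12 → new pile 3 (tops now [2, 4, 12])
11 → pile 3 (tops now [2, 4, 11])
1 → pile 1 (tops now [1, 4, 11])
3 → pile 2 (tops now [1, 3, 11])
5 → pile 3 (tops now [1, 3, 5])
7 → new pile 4 (tops now [1, 3, 5, 7])
Four piles.

4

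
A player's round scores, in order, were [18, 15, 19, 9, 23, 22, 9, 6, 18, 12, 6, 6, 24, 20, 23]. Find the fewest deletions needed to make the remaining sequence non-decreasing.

Fewest deletions = n − (longest non-decreasing subsequence).
i:      1  2  3  4  5  6  7  8  9 10 11 12 13 14 15
a[i]:  18 15 19  9 23 22  9  6 18 12  6  6 24 20 23
dp:     1  1  2  1  3  3  2  1  3  3  2  3  4  4  5
max dp = 5, so deletions = 15 − 5 = 10.

10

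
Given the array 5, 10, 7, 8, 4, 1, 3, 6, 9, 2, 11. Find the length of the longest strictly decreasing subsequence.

Negate each value so 'decreasing' becomes 'increasing', then run patience tails on the negated sequence:
-5 → extends → [-5]
-10 → replaces -5 → [-10]
-7 → extends → [-10, -7]
-8 → replaces -7 → [-10, -8]
-4 → extends → [-10, -8, -4]
-1 → extends → [-10, -8, -4, -1]
-3 → replaces -1 → [-10, -8, -4, -3]
-6 → replaces -4 → [-10, -8, -6, -3]
-9 → replaces -8 → [-10, -9, -6, -3]
-2 → extends → [-10, -9, -6, -3, -2]
-11 → replaces -10 → [-11, -9, -6, -3, -2]
Five tails, so the longest strictly decreasing subsequence of the original has length 5.

5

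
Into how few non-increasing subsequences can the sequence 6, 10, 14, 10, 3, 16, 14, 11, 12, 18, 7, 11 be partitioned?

Place each on the leftmost legal pile:
6 → new pile 1 (tops now [6])
10 → new pile 2 (tops now [6, 10])
14 → new pile 3 (tops now [6, 10, 14])
10 → pile 2 (tops now [6, 10, 14])
3 → pile 1 (tops now [3, 10, 14])
16 → new pile 4 (tops now [3, 10, 14, 16])
14 → pile 3 (tops now [3, 10, 14, 16])
11 → pile 3 (tops now [3, 10, 11, 16])
12 → pile 4 (tops now [3, 10, 11, 12])
18 → new pile 5 (tops now [3, 10, 11, 12, 18])
7 → pile 2 (tops now [3, 7, 11, 12, 18])
11 → pile 3 (tops now [3, 7, 11, 12, 18])
Five piles.

5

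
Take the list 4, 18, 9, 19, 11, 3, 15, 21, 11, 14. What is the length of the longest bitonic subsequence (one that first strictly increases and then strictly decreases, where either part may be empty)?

inc[i] = longest strictly increasing subsequence ending at i; dec[i] = longest strictly decreasing subsequence starting at i:
i:      1  2  3  4  5  6  7  8  9 10
a[i]:   4 18  9 19 11  3 15 21 11 14
inc:    1  2  2  3  3  1  4  5  3  4
dec:    2  3  2  3  2  1  2  2  1  1
Best peak at i=8 (value 21): inc=5, dec=2, length 5+2−1 = 6.

6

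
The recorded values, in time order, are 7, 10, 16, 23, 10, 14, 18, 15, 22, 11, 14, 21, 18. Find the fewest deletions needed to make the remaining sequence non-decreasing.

Fewest deletions = n − (longest non-decreasing subsequence).
i:      1  2  3  4  5  6  7  8  9 10 11 12 13
a[i]:   7 10 16 23 10 14 18 15 22 11 14 21 18
dp:     1  2  3  4  3  4  5  5  6  4  5  6  6
max dp = 6, so deletions = 13 − 6 = 7.

7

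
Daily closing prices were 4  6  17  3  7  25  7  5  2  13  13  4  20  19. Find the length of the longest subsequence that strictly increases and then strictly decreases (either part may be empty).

7

inc[i] = longest strictly increasing subsequence ending at i; dec[i] = longest strictly decreasing subsequence starting at i:
i:      1  2  3  4  5  6  7  8  9 10 11 12 13 14
a[i]:   4  6 17  3  7 25  7  5  2 13 13  4 20 19
inc:    1  2  3  1  3  4  3  2  1  4  4  2  5  5
dec:    3  3  4  2  3  4  3  2  1  2  2  1  2  1
Best peak at i=6 (value 25): inc=4, dec=4, length 4+4−1 = 7.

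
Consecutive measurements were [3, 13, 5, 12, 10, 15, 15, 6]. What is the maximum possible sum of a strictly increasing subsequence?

35

Let S[i] be the best sum of a strictly increasing subsequence ending at i:
i:      1  2  3  4  5  6  7  8
a[i]:   3 13  5 12 10 15 15  6
S:      3 16  8 20 18 35 35 14
Maximum is 35 (e.g. 3 + 5 + 12 + 15).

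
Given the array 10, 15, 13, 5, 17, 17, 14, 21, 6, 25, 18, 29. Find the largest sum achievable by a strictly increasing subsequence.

Let S[i] be the best sum of a strictly increasing subsequence ending at i:
i:       1   2   3   4   5   6   7   8   9  10  11  12
a[i]:   10  15  13   5  17  17  14  21   6  25  18  29
S:      10  25  23   5  42  42  37  63  11  88  60 117
Maximum is 117 (e.g. 10 + 15 + 17 + 21 + 25 + 29).

117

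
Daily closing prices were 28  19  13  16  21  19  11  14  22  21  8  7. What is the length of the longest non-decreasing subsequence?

4

Track the smallest tail for each achievable length (allowing ties):
28 → extends → [28]
19 → replaces 28 → [19]
13 → replaces 19 → [13]
16 → extends → [13, 16]
21 → extends → [13, 16, 21]
19 → replaces 21 → [13, 16, 19]
11 → replaces 13 → [11, 16, 19]
14 → replaces 16 → [11, 14, 19]
22 → extends → [11, 14, 19, 22]
21 → replaces 22 → [11, 14, 19, 21]
8 → replaces 11 → [8, 14, 19, 21]
7 → replaces 8 → [7, 14, 19, 21]
Four tails, so the longest non-decreasing subsequence has length 4 (e.g. 13, 16, 21, 22).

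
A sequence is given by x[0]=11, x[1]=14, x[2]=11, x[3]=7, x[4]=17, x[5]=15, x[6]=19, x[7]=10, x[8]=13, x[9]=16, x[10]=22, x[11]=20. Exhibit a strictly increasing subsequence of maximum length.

Patience tails give the LIS length; then backtrack through the dp parents:
11 → extends → [11]
14 → extends → [11, 14]
11 → already a tail → [11, 14]
7 → replaces 11 → [7, 14]
17 → extends → [7, 14, 17]
15 → replaces 17 → [7, 14, 15]
19 → extends → [7, 14, 15, 19]
10 → replaces 14 → [7, 10, 15, 19]
13 → replaces 15 → [7, 10, 13, 19]
16 → replaces 19 → [7, 10, 13, 16]
22 → extends → [7, 10, 13, 16, 22]
20 → replaces 22 → [7, 10, 13, 16, 20]
Length 5; one witness is 11, 14, 17, 19, 22.

11, 14, 17, 19, 22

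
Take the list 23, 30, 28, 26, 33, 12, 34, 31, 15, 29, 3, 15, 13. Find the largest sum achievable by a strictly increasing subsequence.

120

Let S[i] be the best sum of a strictly increasing subsequence ending at i:
i:       1   2   3   4   5   6   7   8   9  10  11  12  13
a[i]:   23  30  28  26  33  12  34  31  15  29   3  15  13
S:      23  53  51  49  86  12 120  84  27  80   3  27  25
Maximum is 120 (e.g. 23 + 30 + 33 + 34).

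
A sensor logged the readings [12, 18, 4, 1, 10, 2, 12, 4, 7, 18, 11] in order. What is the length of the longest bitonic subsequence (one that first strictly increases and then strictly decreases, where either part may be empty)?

6

inc[i] = longest strictly increasing subsequence ending at i; dec[i] = longest strictly decreasing subsequence starting at i:
i:      1  2  3  4  5  6  7  8  9 10 11
a[i]:  12 18  4  1 10  2 12  4  7 18 11
inc:    1  2  1  1  2  2  3  3  4  5  5
dec:    3  3  2  1  2  1  2  1  1  2  1
Best peak at i=10 (value 18): inc=5, dec=2, length 5+2−1 = 6.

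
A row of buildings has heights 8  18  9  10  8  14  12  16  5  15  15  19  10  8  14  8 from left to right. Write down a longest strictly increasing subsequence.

Patience tails give the LIS length; then backtrack through the dp parents:
8 → extends → [8]
18 → extends → [8, 18]
9 → replaces 18 → [8, 9]
10 → extends → [8, 9, 10]
8 → already a tail → [8, 9, 10]
14 → extends → [8, 9, 10, 14]
12 → replaces 14 → [8, 9, 10, 12]
16 → extends → [8, 9, 10, 12, 16]
5 → replaces 8 → [5, 9, 10, 12, 16]
15 → replaces 16 → [5, 9, 10, 12, 15]
15 → already a tail → [5, 9, 10, 12, 15]
19 → extends → [5, 9, 10, 12, 15, 19]
10 → already a tail → [5, 9, 10, 12, 15, 19]
8 → replaces 9 → [5, 8, 10, 12, 15, 19]
14 → replaces 15 → [5, 8, 10, 12, 14, 19]
8 → already a tail → [5, 8, 10, 12, 14, 19]
Length 6; one witness is 8, 9, 10, 14, 16, 19.

8, 9, 10, 14, 16, 19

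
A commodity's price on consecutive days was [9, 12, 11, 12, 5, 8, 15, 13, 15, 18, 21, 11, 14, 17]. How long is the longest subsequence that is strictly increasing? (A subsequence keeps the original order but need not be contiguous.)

7

Let dp[i] be the length of the longest such subsequence ending at index i:
i:      1  2  3  4  5  6  7  8  9 10 11 12 13 14
a[i]:   9 12 11 12  5  8 15 13 15 18 21 11 14 17
dp:     1  2  2  3  1  2  4  4  5  6  7  3  5  6
Maximum dp value is 7.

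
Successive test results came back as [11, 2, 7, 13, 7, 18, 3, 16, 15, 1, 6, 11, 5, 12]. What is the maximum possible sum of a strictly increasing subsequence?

Let S[i] be the best sum of a strictly increasing subsequence ending at i:
i:      1  2  3  4  5  6  7  8  9 10 11 12 13 14
a[i]:  11  2  7 13  7 18  3 16 15  1  6 11  5 12
S:     11  2  9 24  9 42  5 40 39  1 11 22 10 34
Maximum is 42 (e.g. 11 + 13 + 18).

42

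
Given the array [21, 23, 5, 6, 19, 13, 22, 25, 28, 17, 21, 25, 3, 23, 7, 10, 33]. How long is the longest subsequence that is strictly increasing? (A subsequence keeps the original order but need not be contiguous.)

Track the smallest tail for each achievable length (strict):
21 → extends → [21]
23 → extends → [21, 23]
5 → replaces 21 → [5, 23]
6 → replaces 23 → [5, 6]
19 → extends → [5, 6, 19]
13 → replaces 19 → [5, 6, 13]
22 → extends → [5, 6, 13, 22]
25 → extends → [5, 6, 13, 22, 25]
28 → extends → [5, 6, 13, 22, 25, 28]
17 → replaces 22 → [5, 6, 13, 17, 25, 28]
21 → replaces 25 → [5, 6, 13, 17, 21, 28]
25 → replaces 28 → [5, 6, 13, 17, 21, 25]
3 → replaces 5 → [3, 6, 13, 17, 21, 25]
23 → replaces 25 → [3, 6, 13, 17, 21, 23]
7 → replaces 13 → [3, 6, 7, 17, 21, 23]
10 → replaces 17 → [3, 6, 7, 10, 21, 23]
33 → extends → [3, 6, 7, 10, 21, 23, 33]
Seven tails, so the longest strictly increasing subsequence has length 7 (e.g. 5, 6, 19, 22, 25, 28, 33).

7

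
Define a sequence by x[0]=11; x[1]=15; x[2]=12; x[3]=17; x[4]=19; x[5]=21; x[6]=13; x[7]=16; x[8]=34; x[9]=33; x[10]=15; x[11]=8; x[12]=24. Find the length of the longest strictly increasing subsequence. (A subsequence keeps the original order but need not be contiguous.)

6

Track the smallest tail for each achievable length (strict):
11 → extends → [11]
15 → extends → [11, 15]
12 → replaces 15 → [11, 12]
17 → extends → [11, 12, 17]
19 → extends → [11, 12, 17, 19]
21 → extends → [11, 12, 17, 19, 21]
13 → replaces 17 → [11, 12, 13, 19, 21]
16 → replaces 19 → [11, 12, 13, 16, 21]
34 → extends → [11, 12, 13, 16, 21, 34]
33 → replaces 34 → [11, 12, 13, 16, 21, 33]
15 → replaces 16 → [11, 12, 13, 15, 21, 33]
8 → replaces 11 → [8, 12, 13, 15, 21, 33]
24 → replaces 33 → [8, 12, 13, 15, 21, 24]
Six tails, so the longest strictly increasing subsequence has length 6 (e.g. 11, 15, 17, 19, 21, 34).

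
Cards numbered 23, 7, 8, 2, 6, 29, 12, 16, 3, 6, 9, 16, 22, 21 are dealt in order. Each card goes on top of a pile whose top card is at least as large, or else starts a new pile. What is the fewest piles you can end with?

6

The minimum number of non-increasing subsequences covering a sequence equals the length of its longest strictly increasing subsequence.
LIS length is 6 (e.g. 2, 3, 6, 9, 16, 22), so 6 piles are needed.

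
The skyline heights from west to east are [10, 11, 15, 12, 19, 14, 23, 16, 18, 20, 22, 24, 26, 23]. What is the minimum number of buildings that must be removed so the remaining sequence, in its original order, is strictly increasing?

4

Fewest deletions = n − (longest strictly increasing subsequence).
Patience tails:
10 → extends → [10]
11 → extends → [10, 11]
15 → extends → [10, 11, 15]
12 → replaces 15 → [10, 11, 12]
19 → extends → [10, 11, 12, 19]
14 → replaces 19 → [10, 11, 12, 14]
23 → extends → [10, 11, 12, 14, 23]
16 → replaces 23 → [10, 11, 12, 14, 16]
18 → extends → [10, 11, 12, 14, 16, 18]
20 → extends → [10, 11, 12, 14, 16, 18, 20]
22 → extends → [10, 11, 12, 14, 16, 18, 20, 22]
24 → extends → [10, 11, 12, 14, 16, 18, 20, 22, 24]
26 → extends → [10, 11, 12, 14, 16, 18, 20, 22, 24, 26]
23 → replaces 24 → [10, 11, 12, 14, 16, 18, 20, 22, 23, 26]
Longest strictly increasing subsequence has length 10, so deletions = 14 − 10 = 4.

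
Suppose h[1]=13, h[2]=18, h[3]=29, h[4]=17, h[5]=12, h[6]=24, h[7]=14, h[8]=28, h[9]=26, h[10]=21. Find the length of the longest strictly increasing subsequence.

4

Let dp[i] be the length of the longest such subsequence ending at index i:
i:      1  2  3  4  5  6  7  8  9 10
h[i]:  13 18 29 17 12 24 14 28 26 21
dp:     1  2  3  2  1  3  2  4  4  3
Maximum dp value is 4.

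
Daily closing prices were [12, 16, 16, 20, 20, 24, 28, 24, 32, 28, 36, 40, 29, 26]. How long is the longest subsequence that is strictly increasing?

8

Track the smallest tail for each achievable length (strict):
12 → extends → [12]
16 → extends → [12, 16]
16 → already a tail → [12, 16]
20 → extends → [12, 16, 20]
20 → already a tail → [12, 16, 20]
24 → extends → [12, 16, 20, 24]
28 → extends → [12, 16, 20, 24, 28]
24 → already a tail → [12, 16, 20, 24, 28]
32 → extends → [12, 16, 20, 24, 28, 32]
28 → already a tail → [12, 16, 20, 24, 28, 32]
36 → extends → [12, 16, 20, 24, 28, 32, 36]
40 → extends → [12, 16, 20, 24, 28, 32, 36, 40]
29 → replaces 32 → [12, 16, 20, 24, 28, 29, 36, 40]
26 → replaces 28 → [12, 16, 20, 24, 26, 29, 36, 40]
Eight tails, so the longest strictly increasing subsequence has length 8 (e.g. 12, 16, 20, 24, 28, 32, 36, 40).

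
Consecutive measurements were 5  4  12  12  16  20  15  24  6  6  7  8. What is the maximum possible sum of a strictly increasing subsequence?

Let S[i] be the best sum of a strictly increasing subsequence ending at i:
i:      1  2  3  4  5  6  7  8  9 10 11 12
a[i]:   5  4 12 12 16 20 15 24  6  6  7  8
S:      5  4 17 17 33 53 32 77 11 11 18 26
Maximum is 77 (e.g. 5 + 12 + 16 + 20 + 24).

77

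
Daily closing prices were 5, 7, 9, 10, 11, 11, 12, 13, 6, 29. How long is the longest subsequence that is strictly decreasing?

2

Negate each value so 'decreasing' becomes 'increasing', then run patience tails on the negated sequence:
-5 → extends → [-5]
-7 → replaces -5 → [-7]
-9 → replaces -7 → [-9]
-10 → replaces -9 → [-10]
-11 → replaces -10 → [-11]
-11 → already a tail → [-11]
-12 → replaces -11 → [-12]
-13 → replaces -12 → [-13]
-6 → extends → [-13, -6]
-29 → replaces -13 → [-29, -6]
Two tails, so the longest strictly decreasing subsequence of the original has length 2.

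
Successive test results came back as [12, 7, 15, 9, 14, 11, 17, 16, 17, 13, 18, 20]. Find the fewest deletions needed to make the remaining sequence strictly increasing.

Fewest deletions = n − (longest strictly increasing subsequence).
Patience tails:
12 → extends → [12]
7 → replaces 12 → [7]
15 → extends → [7, 15]
9 → replaces 15 → [7, 9]
14 → extends → [7, 9, 14]
11 → replaces 14 → [7, 9, 11]
17 → extends → [7, 9, 11, 17]
16 → replaces 17 → [7, 9, 11, 16]
17 → extends → [7, 9, 11, 16, 17]
13 → replaces 16 → [7, 9, 11, 13, 17]
18 → extends → [7, 9, 11, 13, 17, 18]
20 → extends → [7, 9, 11, 13, 17, 18, 20]
Longest strictly increasing subsequence has length 7, so deletions = 12 − 7 = 5.

5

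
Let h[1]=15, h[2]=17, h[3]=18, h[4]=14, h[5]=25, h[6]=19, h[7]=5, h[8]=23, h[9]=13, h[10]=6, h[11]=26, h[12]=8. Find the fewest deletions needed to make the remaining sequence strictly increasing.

6

Fewest deletions = n − (longest strictly increasing subsequence).
i:      1  2  3  4  5  6  7  8  9 10 11 12
h[i]:  15 17 18 14 25 19  5 23 13  6 26  8
dp:     1  2  3  1  4  4  1  5  2  2  6  3
max dp = 6, so deletions = 12 − 6 = 6.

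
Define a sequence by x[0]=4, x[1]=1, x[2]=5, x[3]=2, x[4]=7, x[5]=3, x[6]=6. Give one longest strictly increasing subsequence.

Patience tails give the LIS length; then backtrack through the dp parents:
4 → extends → [4]
1 → replaces 4 → [1]
5 → extends → [1, 5]
2 → replaces 5 → [1, 2]
7 → extends → [1, 2, 7]
3 → replaces 7 → [1, 2, 3]
6 → extends → [1, 2, 3, 6]
Length 4; one witness is 1, 2, 3, 6.

1, 2, 3, 6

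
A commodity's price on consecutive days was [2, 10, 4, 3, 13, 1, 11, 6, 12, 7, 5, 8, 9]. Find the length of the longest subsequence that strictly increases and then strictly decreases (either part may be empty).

inc[i] = longest strictly increasing subsequence ending at i; dec[i] = longest strictly decreasing subsequence starting at i:
i:      1  2  3  4  5  6  7  8  9 10 11 12 13
a[i]:   2 10  4  3 13  1 11  6 12  7  5  8  9
inc:    1  2  2  2  3  1  3  3  4  4  3  5  6
dec:    2  4  3  2  4  1  3  2  3  2  1  1  1
Best peak at i=5 (value 13): inc=3, dec=4, length 3+4−1 = 6.

6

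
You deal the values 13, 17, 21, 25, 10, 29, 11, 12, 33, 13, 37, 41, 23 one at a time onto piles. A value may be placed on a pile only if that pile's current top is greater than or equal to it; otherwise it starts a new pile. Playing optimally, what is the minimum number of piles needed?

8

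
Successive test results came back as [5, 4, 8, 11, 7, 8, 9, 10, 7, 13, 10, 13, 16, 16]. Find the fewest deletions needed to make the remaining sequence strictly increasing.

Fewest deletions = n − (longest strictly increasing subsequence).
i:      1  2  3  4  5  6  7  8  9 10 11 12 13 14
a[i]:   5  4  8 11  7  8  9 10  7 13 10 13 16 16
dp:     1  1  2  3  2  3  4  5  2  6  5  6  7  7
max dp = 7, so deletions = 14 − 7 = 7.

7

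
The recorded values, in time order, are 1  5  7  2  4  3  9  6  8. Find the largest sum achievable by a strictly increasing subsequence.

22

Let S[i] be the best sum of a strictly increasing subsequence ending at i:
i:      1  2  3  4  5  6  7  8  9
a[i]:   1  5  7  2  4  3  9  6  8
S:      1  6 13  3  7  6 22 13 21
Maximum is 22 (e.g. 1 + 5 + 7 + 9).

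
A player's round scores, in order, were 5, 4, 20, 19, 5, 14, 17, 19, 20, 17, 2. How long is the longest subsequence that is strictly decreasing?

Negate each value so 'decreasing' becomes 'increasing', then run patience tails on the negated sequence:
-5 → extends → [-5]
-4 → extends → [-5, -4]
-20 → replaces -5 → [-20, -4]
-19 → replaces -4 → [-20, -19]
-5 → extends → [-20, -19, -5]
-14 → replaces -5 → [-20, -19, -14]
-17 → replaces -14 → [-20, -19, -17]
-19 → already a tail → [-20, -19, -17]
-20 → already a tail → [-20, -19, -17]
-17 → already a tail → [-20, -19, -17]
-2 → extends → [-20, -19, -17, -2]
Four tails, so the longest strictly decreasing subsequence of the original has length 4.

4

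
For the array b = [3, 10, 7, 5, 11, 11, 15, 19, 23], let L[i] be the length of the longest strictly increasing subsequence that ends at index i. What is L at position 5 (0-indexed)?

dp[i] = 1 + max{dp[j] : j<i, b[j]<b[i]} (or 1 if no such j):
i:      0  1  2  3  4  5  6  7  8
b[i]:   3 10  7  5 11 11 15 19 23
dp:     1  2  2  2  3  3  4  5  6
At index 5 the value is 3.

3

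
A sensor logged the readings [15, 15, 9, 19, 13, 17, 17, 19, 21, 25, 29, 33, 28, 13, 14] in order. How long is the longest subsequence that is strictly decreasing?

3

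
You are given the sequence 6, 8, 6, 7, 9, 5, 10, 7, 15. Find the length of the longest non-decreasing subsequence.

6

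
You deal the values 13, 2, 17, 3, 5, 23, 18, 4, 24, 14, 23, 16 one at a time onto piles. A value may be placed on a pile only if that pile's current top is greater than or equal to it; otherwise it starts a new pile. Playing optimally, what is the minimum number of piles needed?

5

Place each on the leftmost legal pile:
13 → new pile 1 (tops now [13])
2 → pile 1 (tops now [2])
17 → new pile 2 (tops now [2, 17])
3 → pile 2 (tops now [2, 3])
5 → new pile 3 (tops now [2, 3, 5])
23 → new pile 4 (tops now [2, 3, 5, 23])
18 → pile 4 (tops now [2, 3, 5, 18])
4 → pile 3 (tops now [2, 3, 4, 18])
24 → new pile 5 (tops now [2, 3, 4, 18, 24])
14 → pile 4 (tops now [2, 3, 4, 14, 24])
23 → pile 5 (tops now [2, 3, 4, 14, 23])
16 → pile 5 (tops now [2, 3, 4, 14, 16])
Five piles.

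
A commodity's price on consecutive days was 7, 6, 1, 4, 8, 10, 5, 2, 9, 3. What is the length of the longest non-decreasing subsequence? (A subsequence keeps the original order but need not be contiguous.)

4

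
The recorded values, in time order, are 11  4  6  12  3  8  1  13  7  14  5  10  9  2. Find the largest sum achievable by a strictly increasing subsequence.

Let S[i] be the best sum of a strictly increasing subsequence ending at i:
i:      1  2  3  4  5  6  7  8  9 10 11 12 13 14
a[i]:  11  4  6 12  3  8  1 13  7 14  5 10  9  2
S:     11  4 10 23  3 18  1 36 17 50  9 28 27  3
Maximum is 50 (e.g. 11 + 12 + 13 + 14).

50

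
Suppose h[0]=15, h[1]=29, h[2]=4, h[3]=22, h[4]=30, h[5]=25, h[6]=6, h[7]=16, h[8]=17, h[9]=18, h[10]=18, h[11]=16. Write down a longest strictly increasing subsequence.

4, 6, 16, 17, 18

Patience tails give the LIS length; then backtrack through the dp parents:
15 → extends → [15]
29 → extends → [15, 29]
4 → replaces 15 → [4, 29]
22 → replaces 29 → [4, 22]
30 → extends → [4, 22, 30]
25 → replaces 30 → [4, 22, 25]
6 → replaces 22 → [4, 6, 25]
16 → replaces 25 → [4, 6, 16]
17 → extends → [4, 6, 16, 17]
18 → extends → [4, 6, 16, 17, 18]
18 → already a tail → [4, 6, 16, 17, 18]
16 → already a tail → [4, 6, 16, 17, 18]
Length 5; one witness is 4, 6, 16, 17, 18.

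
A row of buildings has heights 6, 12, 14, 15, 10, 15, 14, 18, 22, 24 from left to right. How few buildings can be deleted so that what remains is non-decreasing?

2

Fewest deletions = n − (longest non-decreasing subsequence).
Patience tails:
6 → extends → [6]
12 → extends → [6, 12]
14 → extends → [6, 12, 14]
15 → extends → [6, 12, 14, 15]
10 → replaces 12 → [6, 10, 14, 15]
15 → extends → [6, 10, 14, 15, 15]
14 → replaces 15 → [6, 10, 14, 14, 15]
18 → extends → [6, 10, 14, 14, 15, 18]
22 → extends → [6, 10, 14, 14, 15, 18, 22]
24 → extends → [6, 10, 14, 14, 15, 18, 22, 24]
Longest non-decreasing subsequence has length 8, so deletions = 10 − 8 = 2.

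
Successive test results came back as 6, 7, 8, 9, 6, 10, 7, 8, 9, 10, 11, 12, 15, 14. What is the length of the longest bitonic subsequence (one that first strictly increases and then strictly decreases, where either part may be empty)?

inc[i] = longest strictly increasing subsequence ending at i; dec[i] = longest strictly decreasing subsequence starting at i:
i:      1  2  3  4  5  6  7  8  9 10 11 12 13 14
a[i]:   6  7  8  9  6 10  7  8  9 10 11 12 15 14
inc:    1  2  3  4  1  5  2  3  4  5  6  7  8  8
dec:    1  2  2  2  1  2  1  1  1  1  1  1  2  1
Best peak at i=13 (value 15): inc=8, dec=2, length 8+2−1 = 9.

9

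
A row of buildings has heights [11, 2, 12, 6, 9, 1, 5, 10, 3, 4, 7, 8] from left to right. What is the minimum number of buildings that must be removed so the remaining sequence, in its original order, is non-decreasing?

Fewest deletions = n − (longest non-decreasing subsequence).
i:      1  2  3  4  5  6  7  8  9 10 11 12
a[i]:  11  2 12  6  9  1  5 10  3  4  7  8
dp:     1  1  2  2  3  1  2  4  2  3  4  5
max dp = 5, so deletions = 12 − 5 = 7.

7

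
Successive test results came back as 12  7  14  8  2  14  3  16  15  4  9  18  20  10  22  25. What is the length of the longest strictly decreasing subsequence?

3

Let dp[i] be the longest strictly decreasing subsequence ending at i:
i:      1  2  3  4  5  6  7  8  9 10 11 12 13 14 15 16
a[i]:  12  7 14  8  2 14  3 16 15  4  9 18 20 10 22 25
dp:     1  2  1  2  3  1  3  1  2  3  3  1  1  3  1  1
Maximum is 3.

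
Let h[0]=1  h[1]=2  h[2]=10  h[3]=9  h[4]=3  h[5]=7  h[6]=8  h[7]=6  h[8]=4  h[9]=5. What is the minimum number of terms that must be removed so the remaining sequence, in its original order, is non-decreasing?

Fewest deletions = n − (longest non-decreasing subsequence).
Patience tails:
1 → extends → [1]
2 → extends → [1, 2]
10 → extends → [1, 2, 10]
9 → replaces 10 → [1, 2, 9]
3 → replaces 9 → [1, 2, 3]
7 → extends → [1, 2, 3, 7]
8 → extends → [1, 2, 3, 7, 8]
6 → replaces 7 → [1, 2, 3, 6, 8]
4 → replaces 6 → [1, 2, 3, 4, 8]
5 → replaces 8 → [1, 2, 3, 4, 5]
Longest non-decreasing subsequence has length 5, so deletions = 10 − 5 = 5.

5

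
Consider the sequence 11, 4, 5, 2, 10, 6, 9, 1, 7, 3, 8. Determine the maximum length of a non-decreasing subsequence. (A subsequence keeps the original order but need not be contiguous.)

Track the smallest tail for each achievable length (allowing ties):
11 → extends → [11]
4 → replaces 11 → [4]
5 → extends → [4, 5]
2 → replaces 4 → [2, 5]
10 → extends → [2, 5, 10]
6 → replaces 10 → [2, 5, 6]
9 → extends → [2, 5, 6, 9]
1 → replaces 2 → [1, 5, 6, 9]
7 → replaces 9 → [1, 5, 6, 7]
3 → replaces 5 → [1, 3, 6, 7]
8 → extends → [1, 3, 6, 7, 8]
Five tails, so the longest non-decreasing subsequence has length 5 (e.g. 4, 5, 6, 7, 8).

5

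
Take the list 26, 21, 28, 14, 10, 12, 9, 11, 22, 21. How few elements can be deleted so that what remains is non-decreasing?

Fewest deletions = n − (longest non-decreasing subsequence).
Patience tails:
26 → extends → [26]
21 → replaces 26 → [21]
28 → extends → [21, 28]
14 → replaces 21 → [14, 28]
10 → replaces 14 → [10, 28]
12 → replaces 28 → [10, 12]
9 → replaces 10 → [9, 12]
11 → replaces 12 → [9, 11]
22 → extends → [9, 11, 22]
21 → replaces 22 → [9, 11, 21]
Longest non-decreasing subsequence has length 3, so deletions = 10 − 3 = 7.

7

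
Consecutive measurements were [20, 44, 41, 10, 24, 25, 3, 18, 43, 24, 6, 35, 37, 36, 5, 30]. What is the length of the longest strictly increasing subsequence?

Track the smallest tail for each achievable length (strict):
20 → extends → [20]
44 → extends → [20, 44]
41 → replaces 44 → [20, 41]
10 → replaces 20 → [10, 41]
24 → replaces 41 → [10, 24]
25 → extends → [10, 24, 25]
3 → replaces 10 → [3, 24, 25]
18 → replaces 24 → [3, 18, 25]
43 → extends → [3, 18, 25, 43]
24 → replaces 25 → [3, 18, 24, 43]
6 → replaces 18 → [3, 6, 24, 43]
35 → replaces 43 → [3, 6, 24, 35]
37 → extends → [3, 6, 24, 35, 37]
36 → replaces 37 → [3, 6, 24, 35, 36]
5 → replaces 6 → [3, 5, 24, 35, 36]
30 → replaces 35 → [3, 5, 24, 30, 36]
Five tails, so the longest strictly increasing subsequence has length 5 (e.g. 20, 24, 25, 35, 37).

5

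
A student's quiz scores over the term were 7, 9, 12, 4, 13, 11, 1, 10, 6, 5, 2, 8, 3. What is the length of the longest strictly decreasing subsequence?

Let dp[i] be the longest strictly decreasing subsequence ending at i:
i:      1  2  3  4  5  6  7  8  9 10 11 12 13
a[i]:   7  9 12  4 13 11  1 10  6  5  2  8  3
dp:     1  1  1  2  1  2  3  3  4  5  6  4  6
Maximum is 6.

6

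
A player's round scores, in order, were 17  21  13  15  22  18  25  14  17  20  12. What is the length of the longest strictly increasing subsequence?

Let dp[i] be the length of the longest such subsequence ending at index i:
i:      1  2  3  4  5  6  7  8  9 10 11
a[i]:  17 21 13 15 22 18 25 14 17 20 12
dp:     1  2  1  2  3  3  4  2  3  4  1
Maximum dp value is 4.

4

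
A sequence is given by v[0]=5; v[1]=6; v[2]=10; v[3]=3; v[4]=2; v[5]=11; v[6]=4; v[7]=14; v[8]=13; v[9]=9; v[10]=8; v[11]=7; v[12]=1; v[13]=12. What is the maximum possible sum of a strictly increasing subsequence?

46

Let S[i] be the best sum of a strictly increasing subsequence ending at i:
i:      0  1  2  3  4  5  6  7  8  9 10 11 12 13
v[i]:   5  6 10  3  2 11  4 14 13  9  8  7  1 12
S:      5 11 21  3  2 32  7 46 45 20 19 18  1 44
Maximum is 46 (e.g. 5 + 6 + 10 + 11 + 14).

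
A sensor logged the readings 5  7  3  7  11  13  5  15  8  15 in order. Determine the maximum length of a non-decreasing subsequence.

Track the smallest tail for each achievable length (allowing ties):
5 → extends → [5]
7 → extends → [5, 7]
3 → replaces 5 → [3, 7]
7 → extends → [3, 7, 7]
11 → extends → [3, 7, 7, 11]
13 → extends → [3, 7, 7, 11, 13]
5 → replaces 7 → [3, 5, 7, 11, 13]
15 → extends → [3, 5, 7, 11, 13, 15]
8 → replaces 11 → [3, 5, 7, 8, 13, 15]
15 → extends → [3, 5, 7, 8, 13, 15, 15]
Seven tails, so the longest non-decreasing subsequence has length 7 (e.g. 5, 7, 7, 11, 13, 15, 15).

7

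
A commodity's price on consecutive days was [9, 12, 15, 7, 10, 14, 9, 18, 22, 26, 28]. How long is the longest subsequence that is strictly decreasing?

Negate each value so 'decreasing' becomes 'increasing', then run patience tails on the negated sequence:
-9 → extends → [-9]
-12 → replaces -9 → [-12]
-15 → replaces -12 → [-15]
-7 → extends → [-15, -7]
-10 → replaces -7 → [-15, -10]
-14 → replaces -10 → [-15, -14]
-9 → extends → [-15, -14, -9]
-18 → replaces -15 → [-18, -14, -9]
-22 → replaces -18 → [-22, -14, -9]
-26 → replaces -22 → [-26, -14, -9]
-28 → replaces -26 → [-28, -14, -9]
Three tails, so the longest strictly decreasing subsequence of the original has length 3.

3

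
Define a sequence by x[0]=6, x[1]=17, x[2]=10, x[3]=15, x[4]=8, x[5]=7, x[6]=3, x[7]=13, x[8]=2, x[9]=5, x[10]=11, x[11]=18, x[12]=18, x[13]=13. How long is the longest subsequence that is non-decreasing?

Track the smallest tail for each achievable length (allowing ties):
6 → extends → [6]
17 → extends → [6, 17]
10 → replaces 17 → [6, 10]
15 → extends → [6, 10, 15]
8 → replaces 10 → [6, 8, 15]
7 → replaces 8 → [6, 7, 15]
3 → replaces 6 → [3, 7, 15]
13 → replaces 15 → [3, 7, 13]
2 → replaces 3 → [2, 7, 13]
5 → replaces 7 → [2, 5, 13]
11 → replaces 13 → [2, 5, 11]
18 → extends → [2, 5, 11, 18]
18 → extends → [2, 5, 11, 18, 18]
13 → replaces 18 → [2, 5, 11, 13, 18]
Five tails, so the longest non-decreasing subsequence has length 5 (e.g. 6, 10, 15, 18, 18).

5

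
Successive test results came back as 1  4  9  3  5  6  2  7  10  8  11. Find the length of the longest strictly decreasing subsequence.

Negate each value so 'decreasing' becomes 'increasing', then run patience tails on the negated sequence:
-1 → extends → [-1]
-4 → replaces -1 → [-4]
-9 → replaces -4 → [-9]
-3 → extends → [-9, -3]
-5 → replaces -3 → [-9, -5]
-6 → replaces -5 → [-9, -6]
-2 → extends → [-9, -6, -2]
-7 → replaces -6 → [-9, -7, -2]
-10 → replaces -9 → [-10, -7, -2]
-8 → replaces -7 → [-10, -8, -2]
-11 → replaces -10 → [-11, -8, -2]
Three tails, so the longest strictly decreasing subsequence of the original has length 3.

3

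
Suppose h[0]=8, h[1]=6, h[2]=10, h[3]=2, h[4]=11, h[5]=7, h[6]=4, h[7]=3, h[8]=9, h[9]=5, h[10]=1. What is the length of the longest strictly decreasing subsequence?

5

Let dp[i] be the longest strictly decreasing subsequence ending at i:
i:      0  1  2  3  4  5  6  7  8  9 10
h[i]:   8  6 10  2 11  7  4  3  9  5  1
dp:     1  2  1  3  1  2  3  4  2  3  5
Maximum is 5.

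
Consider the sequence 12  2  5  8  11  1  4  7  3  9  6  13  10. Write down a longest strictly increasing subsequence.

Patience tails give the LIS length; then backtrack through the dp parents:
12 → extends → [12]
2 → replaces 12 → [2]
5 → extends → [2, 5]
8 → extends → [2, 5, 8]
11 → extends → [2, 5, 8, 11]
1 → replaces 2 → [1, 5, 8, 11]
4 → replaces 5 → [1, 4, 8, 11]
7 → replaces 8 → [1, 4, 7, 11]
3 → replaces 4 → [1, 3, 7, 11]
9 → replaces 11 → [1, 3, 7, 9]
6 → replaces 7 → [1, 3, 6, 9]
13 → extends → [1, 3, 6, 9, 13]
10 → replaces 13 → [1, 3, 6, 9, 10]
Length 5; one witness is 2, 5, 8, 11, 13.

2, 5, 8, 11, 13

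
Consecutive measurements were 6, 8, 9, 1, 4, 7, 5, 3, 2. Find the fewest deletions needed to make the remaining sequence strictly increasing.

6

Fewest deletions = n − (longest strictly increasing subsequence).
i:     1 2 3 4 5 6 7 8 9
a[i]:  6 8 9 1 4 7 5 3 2
dp:    1 2 3 1 2 3 3 2 2
max dp = 3, so deletions = 9 − 3 = 6.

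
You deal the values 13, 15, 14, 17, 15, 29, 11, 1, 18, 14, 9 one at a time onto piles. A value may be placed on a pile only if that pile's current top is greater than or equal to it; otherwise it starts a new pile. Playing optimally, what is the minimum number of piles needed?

Place each on the leftmost legal pile:
13 → new pile 1 (tops now [13])
15 → new pile 2 (tops now [13, 15])
14 → pile 2 (tops now [13, 14])
17 → new pile 3 (tops now [13, 14, 17])
15 → pile 3 (tops now [13, 14, 15])
29 → new pile 4 (tops now [13, 14, 15, 29])
11 → pile 1 (tops now [11, 14, 15, 29])
1 → pile 1 (tops now [1, 14, 15, 29])
18 → pile 4 (tops now [1, 14, 15, 18])
14 → pile 2 (tops now [1, 14, 15, 18])
9 → pile 2 (tops now [1, 9, 15, 18])
Four piles.

4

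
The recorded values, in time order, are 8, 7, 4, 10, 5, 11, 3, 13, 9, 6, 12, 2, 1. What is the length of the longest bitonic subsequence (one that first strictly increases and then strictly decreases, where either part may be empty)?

inc[i] = longest strictly increasing subsequence ending at i; dec[i] = longest strictly decreasing subsequence starting at i:
i:      1  2  3  4  5  6  7  8  9 10 11 12 13
a[i]:   8  7  4 10  5 11  3 13  9  6 12  2  1
inc:    1  1  1  2  2  3  1  4  3  3  4  1  1
dec:    6  5  4  5  4  5  3  5  4  3  3  2  1
Best peak at i=8 (value 13): inc=4, dec=5, length 4+5−1 = 8.

8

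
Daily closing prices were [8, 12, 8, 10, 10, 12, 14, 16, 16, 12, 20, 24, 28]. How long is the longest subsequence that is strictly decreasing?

2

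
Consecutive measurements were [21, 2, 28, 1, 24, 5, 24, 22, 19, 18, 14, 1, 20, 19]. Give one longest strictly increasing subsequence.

2, 5, 19, 20

Patience tails give the LIS length; then backtrack through the dp parents:
21 → extends → [21]
2 → replaces 21 → [2]
28 → extends → [2, 28]
1 → replaces 2 → [1, 28]
24 → replaces 28 → [1, 24]
5 → replaces 24 → [1, 5]
24 → extends → [1, 5, 24]
22 → replaces 24 → [1, 5, 22]
19 → replaces 22 → [1, 5, 19]
18 → replaces 19 → [1, 5, 18]
14 → replaces 18 → [1, 5, 14]
1 → already a tail → [1, 5, 14]
20 → extends → [1, 5, 14, 20]
19 → replaces 20 → [1, 5, 14, 19]
Length 4; one witness is 2, 5, 19, 20.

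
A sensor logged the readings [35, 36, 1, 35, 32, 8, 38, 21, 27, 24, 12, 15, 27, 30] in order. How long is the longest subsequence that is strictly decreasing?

6

Let dp[i] be the longest strictly decreasing subsequence ending at i:
i:      1  2  3  4  5  6  7  8  9 10 11 12 13 14
a[i]:  35 36  1 35 32  8 38 21 27 24 12 15 27 30
dp:     1  1  2  2  3  4  1  4  4  5  6  6  4  4
Maximum is 6.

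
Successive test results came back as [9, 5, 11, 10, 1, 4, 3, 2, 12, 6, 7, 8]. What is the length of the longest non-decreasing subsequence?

Let dp[i] be the length of the longest such subsequence ending at index i:
i:      1  2  3  4  5  6  7  8  9 10 11 12
a[i]:   9  5 11 10  1  4  3  2 12  6  7  8
dp:     1  1  2  2  1  2  2  2  3  3  4  5
Maximum dp value is 5.

5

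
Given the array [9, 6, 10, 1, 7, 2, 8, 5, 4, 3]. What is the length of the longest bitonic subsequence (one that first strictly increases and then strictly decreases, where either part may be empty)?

6

inc[i] = longest strictly increasing subsequence ending at i; dec[i] = longest strictly decreasing subsequence starting at i:
i:      1  2  3  4  5  6  7  8  9 10
a[i]:   9  6 10  1  7  2  8  5  4  3
inc:    1  1  2  1  2  2  3  3  3  3
dec:    5  4  5  1  4  1  4  3  2  1
Best peak at i=3 (value 10): inc=2, dec=5, length 2+5−1 = 6.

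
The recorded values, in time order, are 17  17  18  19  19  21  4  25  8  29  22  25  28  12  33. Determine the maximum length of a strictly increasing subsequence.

8

Track the smallest tail for each achievable length (strict):
17 → extends → [17]
17 → already a tail → [17]
18 → extends → [17, 18]
19 → extends → [17, 18, 19]
19 → already a tail → [17, 18, 19]
21 → extends → [17, 18, 19, 21]
4 → replaces 17 → [4, 18, 19, 21]
25 → extends → [4, 18, 19, 21, 25]
8 → replaces 18 → [4, 8, 19, 21, 25]
29 → extends → [4, 8, 19, 21, 25, 29]
22 → replaces 25 → [4, 8, 19, 21, 22, 29]
25 → replaces 29 → [4, 8, 19, 21, 22, 25]
28 → extends → [4, 8, 19, 21, 22, 25, 28]
12 → replaces 19 → [4, 8, 12, 21, 22, 25, 28]
33 → extends → [4, 8, 12, 21, 22, 25, 28, 33]
Eight tails, so the longest strictly increasing subsequence has length 8 (e.g. 17, 18, 19, 21, 22, 25, 28, 33).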